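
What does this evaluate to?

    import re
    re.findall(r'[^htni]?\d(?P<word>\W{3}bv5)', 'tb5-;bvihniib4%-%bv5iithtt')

Pattern: optionally any character except [htni], then a digit; then exactly 3 of a non-word character, then the literal 'bv5' (captured as 'word').
Matches: at [12:20] match 'b4%-%bv5', group 1 = '%-%bv5'.
One capturing group, so `findall` returns just the captured substring from the one match — 1 in all.

['%-%bv5']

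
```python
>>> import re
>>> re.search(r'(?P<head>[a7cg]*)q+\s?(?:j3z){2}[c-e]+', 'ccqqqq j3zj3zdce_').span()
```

(0, 16)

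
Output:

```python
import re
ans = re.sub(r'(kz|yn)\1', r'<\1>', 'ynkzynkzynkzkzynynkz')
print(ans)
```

ynkzynkzyn<kz><yn>kz

After group 1 captures some text, `\1` only succeeds where that same text appears again.
Matches: at [10:14] → 'kzkz'; at [14:18] → 'ynyn'.
Each match is replaced using the text its own group 1 captured.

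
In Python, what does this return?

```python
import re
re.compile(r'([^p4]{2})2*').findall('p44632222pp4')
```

['63']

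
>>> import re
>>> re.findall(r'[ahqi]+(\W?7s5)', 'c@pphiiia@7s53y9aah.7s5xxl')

This matches one or more of one of [ahqi]; then optionally a non-word character, then the literal '7s5' (captured).
Matches: at [4:13] match 'hiiia@7s5', group 1 = '@7s5'; at [16:23] match 'aah.7s5', group 1 = '.7s5'.
One capturing group, so `findall` returns just the captured substring from each match — 2 in all.

['@7s5', '.7s5']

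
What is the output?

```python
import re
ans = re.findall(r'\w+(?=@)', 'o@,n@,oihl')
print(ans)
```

The positive lookaround only admits positions where the adjacent text matches; those characters stay outside the span.
No capturing groups, so `findall` returns the 2 full match strings.

['o', 'n']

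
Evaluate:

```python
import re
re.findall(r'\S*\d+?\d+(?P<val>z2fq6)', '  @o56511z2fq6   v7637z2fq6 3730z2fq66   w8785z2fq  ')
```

This matches zero or more of a non-whitespace character, then one or more of a digit (lazy), then one or more of a digit; then the literal 'z2', then the literal 'fq6' (captured as 'val').
One capturing group, so `findall` returns just the captured substring from each match — 3 in all.

['z2fq6', 'z2fq6', 'z2fq6']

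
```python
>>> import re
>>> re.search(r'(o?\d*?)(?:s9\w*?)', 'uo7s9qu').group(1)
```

Pattern: optionally a literal 'o', then zero or more of a digit (lazy) (captured); then the literal 's9', then zero or more of a word character (lazy) (non-capturing group).
`search` walks the string left to right and returns the first match it finds.
The match spans [1:5] → 'o7s9'.
Captured: group 1 = 'o7'.

'o7'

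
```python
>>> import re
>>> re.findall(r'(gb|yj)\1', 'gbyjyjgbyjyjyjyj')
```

['yj', 'yj', 'yj']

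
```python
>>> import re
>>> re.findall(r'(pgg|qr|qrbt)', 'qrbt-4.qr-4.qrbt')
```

Branches in `(...|...)` are attempted left-to-right; the first branch that allows the whole pattern to succeed is taken.
Scanning left to right: at [0:2] match 'qr', group 1 = 'qr'; at [7:9] match 'qr', group 1 = 'qr'; at [12:14] match 'qr', group 1 = 'qr'.
Because there's exactly one group, `findall` drops the full match and keeps group 1 from each hit.

['qr', 'qr', 'qr']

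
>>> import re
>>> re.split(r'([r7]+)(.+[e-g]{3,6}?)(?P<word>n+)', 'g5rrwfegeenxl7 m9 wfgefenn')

['g5', 'rr', 'wfegeenxl7 m9 wfgefe', 'nn', '']

The pattern matches one or more of one of [r7] (captured); then one or more of any character, then 3 to 6 of a character in [e-g] (lazy) (captured); then one or more of a literal 'n' (captured as 'word').
The group in the pattern means `split` returns the separators' captures alongside the pieces.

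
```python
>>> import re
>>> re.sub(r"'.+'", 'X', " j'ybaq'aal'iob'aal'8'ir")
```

' jXir'

Matches: at [2:22] → "'ybaq'aal'iob'aal'8'".
Every occurrence is swapped for 'X'.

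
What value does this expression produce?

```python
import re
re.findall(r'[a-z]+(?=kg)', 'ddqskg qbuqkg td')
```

['ddqs', 'qbuq']

The lookaround is zero-width — it requires the adjacent text to match without consuming it, so the asserted text isn't part of the match.
Walking the string: at [0:4] → 'ddqs'; at [7:11] → 'qbuq'.
No capturing groups, so `findall` returns the 2 full match strings.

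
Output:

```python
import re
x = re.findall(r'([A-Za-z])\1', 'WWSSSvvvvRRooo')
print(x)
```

['W', 'S', 'v', 'v', 'R', 'o']

`\1` has to match the exact text group 1 already captured.
Scanning left to right: at [0:2] match 'WW', group 1 = 'W'; at [2:4] match 'SS', group 1 = 'S'; at [5:7] match 'vv', group 1 = 'v'; at [7:9] match 'vv', group 1 = 'v'; at [9:11] match 'RR', group 1 = 'R'; ….
Because there's exactly one group, `findall` drops the full match and keeps group 1 from each hit.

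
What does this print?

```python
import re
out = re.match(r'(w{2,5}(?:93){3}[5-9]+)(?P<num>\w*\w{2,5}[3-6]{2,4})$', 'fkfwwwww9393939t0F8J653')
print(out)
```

None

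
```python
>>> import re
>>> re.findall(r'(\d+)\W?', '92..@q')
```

['92']

`findall` collects group 1 from the one match (1 total).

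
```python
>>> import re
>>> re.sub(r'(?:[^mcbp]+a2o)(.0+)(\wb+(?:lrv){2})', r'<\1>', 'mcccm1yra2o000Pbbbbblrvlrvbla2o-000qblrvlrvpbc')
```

'mcccm<000>b<-000>pbc'

The replacement refers to a captured group, so each match is rewritten using its own captured text.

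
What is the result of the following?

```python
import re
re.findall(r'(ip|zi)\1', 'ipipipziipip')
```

`\1` has to match the exact text group 1 already captured.
Scanning left to right: at [0:4] match 'ipip', group 1 = 'ip'; at [8:12] match 'ipip', group 1 = 'ip'.
One capturing group, so `findall` returns just the captured substring from each match — 2 in all.

['ip', 'ip']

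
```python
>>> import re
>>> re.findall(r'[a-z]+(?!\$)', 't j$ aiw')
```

['t', 'aiw']

Because the assertion is negative and zero-width, positions next to the forbidden text are skipped.
`findall` yields the raw match text (2 of them) because the pattern has no groups.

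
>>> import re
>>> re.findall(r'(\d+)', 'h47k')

This matches one or more of a digit (captured).
Scanning left to right: at [1:3] match '47', group 1 = '47'.
`findall` collects group 1 from the one match (1 total).

['47']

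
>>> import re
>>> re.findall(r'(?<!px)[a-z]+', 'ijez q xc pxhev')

['ijez', 'q', 'xc', 'pxhev']

The negative lookahead/lookbehind blocks any match where the forbidden context is present.
`findall` yields the raw match text (4 of them) because the pattern has no groups.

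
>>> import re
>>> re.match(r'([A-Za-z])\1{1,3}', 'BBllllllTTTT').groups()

('B',)

The match spans [0:2] → 'BB'.
Captured: group 1 = 'B'.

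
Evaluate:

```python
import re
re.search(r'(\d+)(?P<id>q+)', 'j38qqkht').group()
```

'38qq'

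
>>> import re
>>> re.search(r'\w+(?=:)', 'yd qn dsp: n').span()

The lookaround is zero-width — it requires the adjacent text to match without consuming it, so the asserted text isn't part of the match.
The match spans [6:9] → 'dsp'.

(6, 9)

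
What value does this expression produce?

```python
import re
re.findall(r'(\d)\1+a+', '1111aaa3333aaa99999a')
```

`\1` is not a pattern — it's the concrete string captured by group 1, re-applied verbatim.
Matches: at [0:7] match '1111aaa', group 1 = '1'; at [7:14] match '3333aaa', group 1 = '3'; at [14:20] match '99999a', group 1 = '9'.
With a single group, `findall` returns only what that group captured — 3 items.

['1', '3', '9']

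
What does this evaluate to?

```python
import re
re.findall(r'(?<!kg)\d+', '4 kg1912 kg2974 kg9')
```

The negative lookahead/lookbehind blocks any match where the forbidden context is present.
Walking the string: at [0:1] → '4'; at [5:8] → '912'; at [12:15] → '974'.
Since nothing is captured, `findall` lists the 3 matched substrings directly.

['4', '912', '974']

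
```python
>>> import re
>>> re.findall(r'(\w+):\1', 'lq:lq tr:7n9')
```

`\1` has to match the exact text group 1 already captured.
One capturing group, so `findall` returns just the captured substring from the one match — 1 in all.

['lq']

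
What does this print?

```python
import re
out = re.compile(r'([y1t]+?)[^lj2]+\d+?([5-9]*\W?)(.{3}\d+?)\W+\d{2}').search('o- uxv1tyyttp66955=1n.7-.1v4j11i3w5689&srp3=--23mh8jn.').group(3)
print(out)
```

Pattern: one or more of one of [y1t] (lazy) (captured); then one or more of any character except [lj2], then one or more of a digit (lazy); then zero or more of a character in [5-9], then optionally a non-word character (captured); then exactly 3 of any character, then one or more of a digit (lazy) (captured); then one or more of a non-word character; then exactly 2 of a digit.
A non-greedy quantifier consumes as few characters as it can — just enough that the remainder of the pattern still matches from where it stops; whatever follows it matches normally.
`re.search` tries every starting position until one works.
The match spans [29:48] → '11i3w5689&srp3=--23'.
Captured: group 1 = '1', group 2 = '&', group 3 = 'srp3'.

srp3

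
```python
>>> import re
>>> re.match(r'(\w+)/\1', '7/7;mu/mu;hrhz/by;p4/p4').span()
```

With `match`, the pattern is implicitly anchored at the beginning.
The match spans [0:3] → '7/7'.

(0, 3)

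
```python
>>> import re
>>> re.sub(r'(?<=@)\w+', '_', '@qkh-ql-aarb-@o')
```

The positive lookaround only admits positions where the adjacent text matches; those characters stay outside the span.
Matches: at [1:4] → 'qkh'; at [14:15] → 'o'.
Each match is replaced by '_'.

'@_-ql-aarb-@_'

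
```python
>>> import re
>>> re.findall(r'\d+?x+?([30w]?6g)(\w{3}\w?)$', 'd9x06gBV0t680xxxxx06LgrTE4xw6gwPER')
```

[('w6g', 'wPER')]

This matches one or more of a digit (lazy), then one or more of a literal 'x' (lazy); then optionally one of [30w], then the literal '6g' (captured); then exactly 3 of a word character, then optionally a word character (captured); then anchored at the end.
Walking the string: at [25:34] match '4xw6gwPER', groups = ('w6g', 'wPER').
With 2 capturing groups, `findall` returns a 2-tuple per match.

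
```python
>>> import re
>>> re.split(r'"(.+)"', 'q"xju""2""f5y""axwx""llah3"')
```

Matches to split on: at [1:27] → '"xju""2""f5y""axwx""llah3"'.
The group in the pattern means `split` returns the separators' captures alongside the pieces.

['q', 'xju""2""f5y""axwx""llah3', '']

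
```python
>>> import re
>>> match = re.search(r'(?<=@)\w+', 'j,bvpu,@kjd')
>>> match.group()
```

The lookaround is zero-width — it requires the adjacent text to match without consuming it, so the asserted text isn't part of the match.
The match spans [8:11] → 'kjd'.

'kjd'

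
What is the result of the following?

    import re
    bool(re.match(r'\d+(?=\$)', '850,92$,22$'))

The lookaround is zero-width — it requires the adjacent text to match without consuming it, so the asserted text isn't part of the match.
`re.match` only tries the pattern at the start of the string.
Here the string doesn't start with a match, so the call returns None, and `bool(None)` is False.

False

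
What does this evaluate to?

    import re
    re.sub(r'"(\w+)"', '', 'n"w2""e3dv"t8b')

'nt8b'

Matches: at [1:5] → '"w2"'; at [5:11] → '"e3dv"'.
Each match is replaced by ''.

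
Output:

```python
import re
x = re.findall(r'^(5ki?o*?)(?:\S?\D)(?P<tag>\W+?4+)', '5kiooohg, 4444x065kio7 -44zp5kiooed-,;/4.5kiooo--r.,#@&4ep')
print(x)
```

[('5kiooo', ', 4444')]

2 groups means the one result is a tuple of 2 captured strings — 1 here.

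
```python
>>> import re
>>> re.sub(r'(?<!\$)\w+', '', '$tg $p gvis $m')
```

'$t $p  $m'

The negative lookahead/lookbehind blocks any match where the forbidden context is present.
Matches: at [2:3] → 'g'; at [7:11] → 'gvis'.
Every occurrence is swapped for ''.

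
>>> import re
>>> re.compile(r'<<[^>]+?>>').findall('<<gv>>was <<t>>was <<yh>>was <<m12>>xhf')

['<<gv>>', '<<t>>', '<<yh>>', '<<m12>>']

`findall` yields the raw match text (4 of them) because the pattern has no groups.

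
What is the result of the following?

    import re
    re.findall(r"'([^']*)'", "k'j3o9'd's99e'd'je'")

['j3o9', 's99e', 'je']

Walking the string: at [1:7] match "'j3o9'", group 1 = 'j3o9'; at [8:14] match "'s99e'", group 1 = 's99e'; at [15:19] match "'je'", group 1 = 'je'.
One capturing group, so `findall` returns just the captured substring from each match — 3 in all.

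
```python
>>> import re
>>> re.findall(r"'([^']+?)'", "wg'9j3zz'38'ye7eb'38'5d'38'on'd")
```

`findall` collects group 1 from each match (4 total).

['9j3zz', 'ye7eb', '5d', 'on']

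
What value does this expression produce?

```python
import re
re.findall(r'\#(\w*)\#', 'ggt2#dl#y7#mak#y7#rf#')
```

Walking the string: at [4:8] match '#dl#', group 1 = 'dl'; at [10:15] match '#mak#', group 1 = 'mak'; at [17:21] match '#rf#', group 1 = 'rf'.
With a single group, `findall` returns only what that group captured — 3 items.

['dl', 'mak', 'rf']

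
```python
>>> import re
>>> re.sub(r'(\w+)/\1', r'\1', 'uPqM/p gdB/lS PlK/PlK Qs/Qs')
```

`\1` has to match the exact text group 1 already captured.
Matches: at [14:21] → 'PlK/PlK'; at [22:27] → 'Qs/Qs'.
The replacement refers to a captured group, so each match is rewritten using its own captured text.

'uPqM/p gdB/lS PlK Qs'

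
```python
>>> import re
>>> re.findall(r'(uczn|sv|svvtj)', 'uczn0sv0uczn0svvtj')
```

['uczn', 'sv', 'uczn', 'sv']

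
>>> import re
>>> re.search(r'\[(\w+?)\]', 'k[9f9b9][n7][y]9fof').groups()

('9f9b9',)

`search` walks the string left to right and returns the first match it finds.
The match spans [1:8] → '[9f9b9]'.
Captured: group 1 = '9f9b9'.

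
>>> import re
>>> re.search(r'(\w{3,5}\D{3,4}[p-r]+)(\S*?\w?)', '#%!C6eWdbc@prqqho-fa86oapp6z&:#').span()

The pattern matches 3 to 5 of a word character, then 3 to 4 of a non-digit, then one or more of a character in [p-r] (captured); then zero or more of a non-whitespace character (lazy), then optionally a word character (captured).
`search` walks the string left to right and returns the first match it finds.
The match spans [3:16] → 'C6eWdbc@prqqh'.
Captured: group 1 = 'C6eWdbc@prqq', group 2 = 'h'.

(3, 16)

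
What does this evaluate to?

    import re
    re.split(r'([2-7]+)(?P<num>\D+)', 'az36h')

['az', '36', 'h', '']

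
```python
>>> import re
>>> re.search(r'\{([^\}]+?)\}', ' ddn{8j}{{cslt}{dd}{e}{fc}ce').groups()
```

Unlike `match`, `search` isn't anchored — it looks for the pattern anywhere in the string.
The match spans [4:8] → '{8j}'.
Captured: group 1 = '8j'.

('8j',)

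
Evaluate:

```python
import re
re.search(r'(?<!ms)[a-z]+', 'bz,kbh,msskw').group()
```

`(?!…)`/`(?<!…)` only lets a position through if the neighbouring text does NOT match; no characters are consumed.
The match spans [0:2] → 'bz'.

'bz'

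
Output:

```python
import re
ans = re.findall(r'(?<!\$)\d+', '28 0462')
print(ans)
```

`(?!…)`/`(?<!…)` only lets a position through if the neighbouring text does NOT match; no characters are consumed.
Scanning left to right: at [0:2] → '28'; at [3:7] → '0462'.
With no groups in the pattern, `findall` gives back each whole match — 2 here.

['28', '0462']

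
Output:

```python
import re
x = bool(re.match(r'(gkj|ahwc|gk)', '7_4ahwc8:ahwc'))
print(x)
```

False

`re.match` won't scan ahead — the pattern has to work from the very first character.
Here the pattern fails at index 0, so the call returns None, and `bool(None)` is False.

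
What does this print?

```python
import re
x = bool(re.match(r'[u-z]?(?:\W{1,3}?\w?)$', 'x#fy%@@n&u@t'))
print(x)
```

`re.match` won't scan ahead — the pattern has to work from the very first character.
Here the pattern fails at index 0, so the call returns None, and `bool(None)` is False.

False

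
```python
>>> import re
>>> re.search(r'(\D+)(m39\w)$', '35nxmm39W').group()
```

'nxmm39W'

The match spans [2:9] → 'nxmm39W'.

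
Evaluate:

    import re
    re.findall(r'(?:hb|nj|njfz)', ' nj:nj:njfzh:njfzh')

['nj', 'nj', 'nj', 'nj']

`|` is ordered: at each position the engine commits to the first alternative that works.
Matches: at [1:3] → 'nj'; at [4:6] → 'nj'; at [7:9] → 'nj'; at [13:15] → 'nj'.
Since nothing is captured, `findall` lists the 4 matched substrings directly.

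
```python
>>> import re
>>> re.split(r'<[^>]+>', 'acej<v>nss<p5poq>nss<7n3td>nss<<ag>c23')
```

Matches to split on: at [4:7] → '<v>'; at [10:17] → '<p5poq>'; at [20:27] → '<7n3td>'; at [30:35] → '<<ag>'.
Splitting on the pattern gives 5 pieces.

['acej', 'nss', 'nss', 'nss', 'c23']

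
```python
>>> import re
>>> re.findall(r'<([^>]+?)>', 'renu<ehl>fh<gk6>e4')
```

Matches: at [4:9] match '<ehl>', group 1 = 'ehl'; at [11:16] match '<gk6>', group 1 = 'gk6'.
With a single group, `findall` returns only what that group captured — 2 items.

['ehl', 'gk6']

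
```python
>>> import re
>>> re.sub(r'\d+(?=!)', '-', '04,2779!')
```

'04,-!'

The positive lookaround only admits positions where the adjacent text matches; those characters stay outside the span.
Matches: at [3:7] → '2779'.
`sub` substitutes '-' at each match site.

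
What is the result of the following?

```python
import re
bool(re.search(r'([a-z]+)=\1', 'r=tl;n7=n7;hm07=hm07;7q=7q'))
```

After group 1 captures some text, `\1` only succeeds where that same text appears again.
Here nothing in the string fits, so the call returns None, and `bool(None)` is False.

False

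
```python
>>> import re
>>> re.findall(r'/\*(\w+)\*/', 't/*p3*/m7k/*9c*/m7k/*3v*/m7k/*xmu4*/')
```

Scanning left to right: at [1:7] match '/*p3*/', group 1 = 'p3'; at [10:16] match '/*9c*/', group 1 = '9c'; at [19:25] match '/*3v*/', group 1 = '3v'; at [28:36] match '/*xmu4*/', group 1 = 'xmu4'.
With a single group, `findall` returns only what that group captured — 4 items.

['p3', '9c', '3v', 'xmu4']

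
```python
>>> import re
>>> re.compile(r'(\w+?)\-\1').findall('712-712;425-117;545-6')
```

['712']

`\1` has to match the exact text group 1 already captured.
Scanning left to right: at [0:7] match '712-712', group 1 = '712'.
Because there's exactly one group, `findall` drops the full match and keeps group 1 from the one hit.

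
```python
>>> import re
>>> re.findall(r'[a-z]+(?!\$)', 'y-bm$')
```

['y', 'b']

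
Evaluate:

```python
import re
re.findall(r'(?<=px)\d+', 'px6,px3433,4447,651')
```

The lookaround is zero-width — it requires the adjacent text to match without consuming it, so the asserted text isn't part of the match.
Scanning left to right: at [2:3] → '6'; at [6:10] → '3433'.
With no groups in the pattern, `findall` gives back each whole match — 2 here.

['6', '3433']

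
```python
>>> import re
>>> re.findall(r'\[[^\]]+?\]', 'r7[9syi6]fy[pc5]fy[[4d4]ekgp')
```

['[9syi6]', '[pc5]', '[[4d4]']

Walking the string: at [2:9] → '[9syi6]'; at [11:16] → '[pc5]'; at [18:24] → '[[4d4]'.
With no groups in the pattern, `findall` gives back each whole match — 3 here.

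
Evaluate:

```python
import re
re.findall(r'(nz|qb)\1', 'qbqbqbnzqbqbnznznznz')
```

['qb', 'qb', 'nz', 'nz']

`\1` has to match the exact text group 1 already captured.
Because there's exactly one group, `findall` drops the full match and keeps group 1 from each hit.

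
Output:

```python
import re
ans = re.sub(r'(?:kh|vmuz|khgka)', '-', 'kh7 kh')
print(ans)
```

-7 -

`sub` substitutes '-' at each match site.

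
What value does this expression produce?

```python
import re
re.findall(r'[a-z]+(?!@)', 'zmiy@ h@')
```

['zmi']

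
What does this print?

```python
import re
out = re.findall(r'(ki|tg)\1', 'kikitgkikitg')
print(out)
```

['ki', 'ki']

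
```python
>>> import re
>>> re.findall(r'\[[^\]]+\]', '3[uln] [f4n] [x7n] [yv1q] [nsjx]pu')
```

Matches: at [1:6] → '[uln]'; at [7:12] → '[f4n]'; at [13:18] → '[x7n]'; at [19:25] → '[yv1q]'; at [26:32] → '[nsjx]'.
With no groups in the pattern, `findall` gives back each whole match — 5 here.

['[uln]', '[f4n]', '[x7n]', '[yv1q]', '[nsjx]']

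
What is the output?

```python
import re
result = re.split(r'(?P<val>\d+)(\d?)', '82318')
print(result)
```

['', '82318', '', '']

Pattern: one or more of a digit (captured as 'val'); then optionally a digit (captured).
Matches to split on: at [0:5] → '82318'.
Because the pattern has a capturing group, `split` also inserts each captured text between the pieces.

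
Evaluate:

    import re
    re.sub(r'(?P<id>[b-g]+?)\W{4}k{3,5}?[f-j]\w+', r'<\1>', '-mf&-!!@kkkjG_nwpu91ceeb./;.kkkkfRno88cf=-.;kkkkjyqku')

'-mf&-!!@kkkjG_nwpu91<ceeb>=-.;kkkkjyqku'

The pattern matches one or more of a character in [b-g] (lazy) (captured as 'id'); then exactly 4 of a non-word character, then 3 to 5 of a literal 'k' (lazy); then a character in [f-j], then one or more of a word character.
Matches: at [20:40] → 'ceeb./;.kkkkfRno88cf'.
`\1` in the replacement pulls in group 1's text for each match.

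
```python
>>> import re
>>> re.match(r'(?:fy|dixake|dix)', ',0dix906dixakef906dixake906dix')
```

`re.match` won't scan ahead — the pattern has to work from the very first character.
Here the pattern fails at index 0, so the call returns None.

None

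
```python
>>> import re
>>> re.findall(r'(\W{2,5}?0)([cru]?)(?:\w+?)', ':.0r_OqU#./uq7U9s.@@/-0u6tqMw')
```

2 groups means each result is a tuple of 2 captured strings — 2 here.

[(':.0', 'r'), ('.@@/-0', 'u')]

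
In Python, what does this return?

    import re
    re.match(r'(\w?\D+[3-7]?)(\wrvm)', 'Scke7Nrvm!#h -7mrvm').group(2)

'Nrvm'

The match spans [0:9] → 'Scke7Nrvm'.
Captured: group 1 = 'Scke7', group 2 = 'Nrvm'.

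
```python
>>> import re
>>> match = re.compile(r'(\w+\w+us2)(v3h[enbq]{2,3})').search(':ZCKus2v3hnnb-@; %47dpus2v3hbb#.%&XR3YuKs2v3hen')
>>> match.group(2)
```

The match spans [1:13] → 'ZCKus2v3hnnb'.
Captured: group 1 = 'ZCKus2', group 2 = 'v3hnnb'.

'v3hnnb'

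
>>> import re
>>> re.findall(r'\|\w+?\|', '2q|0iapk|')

['|0iapk|']

Matches: at [2:9] → '|0iapk|'.
No capturing groups, so `findall` returns the 1 full match string.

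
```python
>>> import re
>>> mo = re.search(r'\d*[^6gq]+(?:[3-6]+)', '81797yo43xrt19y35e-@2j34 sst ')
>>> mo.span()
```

The pattern matches zero or more of a digit, then one or more of any character except [6gq]; then one or more of a character in [3-6] (non-capturing group).
Unlike `match`, `search` isn't anchored — it looks for the pattern anywhere in the string.
The match spans [0:24] → '81797yo43xrt19y35e-@2j34'.

(0, 24)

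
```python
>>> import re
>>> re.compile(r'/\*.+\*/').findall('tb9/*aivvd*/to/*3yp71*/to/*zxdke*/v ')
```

['/*aivvd*/to/*3yp71*/to/*zxdke*/']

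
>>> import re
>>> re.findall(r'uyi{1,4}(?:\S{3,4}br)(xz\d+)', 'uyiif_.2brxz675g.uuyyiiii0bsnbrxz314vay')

Because there's exactly one group, `findall` drops the full match and keeps group 1 from the one hit.

['xz675']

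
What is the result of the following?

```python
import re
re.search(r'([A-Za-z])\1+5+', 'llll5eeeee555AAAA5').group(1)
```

'l'

The backreference `\1` re-matches whatever the first group consumed, character for character.
`search` walks the string left to right and returns the first match it finds.
The match spans [0:5] → 'llll5'.
Captured: group 1 = 'l'.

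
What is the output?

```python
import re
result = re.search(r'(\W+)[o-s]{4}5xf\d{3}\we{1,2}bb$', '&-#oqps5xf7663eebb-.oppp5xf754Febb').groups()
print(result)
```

('-.',)

The match spans [18:34] → '-.oppp5xf754Febb'.
Captured: group 1 = '-.'.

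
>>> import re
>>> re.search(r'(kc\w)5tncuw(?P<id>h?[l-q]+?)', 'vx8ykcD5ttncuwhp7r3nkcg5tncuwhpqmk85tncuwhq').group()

This matches the literal 'kc', then a word character (captured); then the literal '5t', then the literal 'nc', then the literal 'uw'; then optionally the literal 'h', then one or more of a character in [l-q] (lazy) (captured as 'id').
A non-greedy quantifier consumes as few characters as it can — just enough that the remainder of the pattern still matches from where it stops; whatever follows it matches normally.
`search` walks the string left to right and returns the first match it finds.
The match spans [20:31] → 'kcg5tncuwhp'.
Captured: group 1 = 'kcg', group 2 = 'hp'.

'kcg5tncuwhp'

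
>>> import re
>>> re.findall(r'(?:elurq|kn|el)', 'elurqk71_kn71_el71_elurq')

['elurq', 'kn', 'el', 'elurq']

Alternation tries branches left to right and keeps the first one that lets the overall match succeed at that position.
No capturing groups, so `findall` returns the 4 full match strings.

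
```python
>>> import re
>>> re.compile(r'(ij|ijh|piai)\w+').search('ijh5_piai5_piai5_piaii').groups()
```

Alternation isn't longest-match — the leftmost alternative that fits at this position is chosen.
Unlike `match`, `search` isn't anchored — it looks for the pattern anywhere in the string.
The match spans [0:22] → 'ijh5_piai5_piai5_piaii'.
Captured: group 1 = 'ij'.

('ij',)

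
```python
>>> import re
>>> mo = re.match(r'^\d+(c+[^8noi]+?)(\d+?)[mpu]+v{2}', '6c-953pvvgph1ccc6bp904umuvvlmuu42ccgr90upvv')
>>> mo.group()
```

'6c-953pvv'

`re.match` won't scan ahead — the pattern has to work from the very first character.
The match spans [0:9] → '6c-953pvv'.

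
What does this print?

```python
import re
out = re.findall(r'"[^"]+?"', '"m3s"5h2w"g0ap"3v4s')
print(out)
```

['"m3s"', '"g0ap"']

Scanning left to right: at [0:5] → '"m3s"'; at [9:15] → '"g0ap"'.
With no groups in the pattern, `findall` gives back each whole match — 2 here.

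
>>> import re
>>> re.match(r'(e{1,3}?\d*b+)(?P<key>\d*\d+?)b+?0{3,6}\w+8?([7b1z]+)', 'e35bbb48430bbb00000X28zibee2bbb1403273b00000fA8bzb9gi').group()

'e35bbb48430bbb00000X28zibee2bbb1403273b00000fA8bzb'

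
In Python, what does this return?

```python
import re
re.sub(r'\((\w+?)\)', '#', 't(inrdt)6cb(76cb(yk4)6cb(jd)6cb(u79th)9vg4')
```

Matches: at [1:8] → '(inrdt)'; at [16:21] → '(yk4)'; at [24:28] → '(jd)'; at [31:38] → '(u79th)'.
`sub` substitutes '#' at each match site.

't#6cb(76cb#6cb#6cb#9vg4'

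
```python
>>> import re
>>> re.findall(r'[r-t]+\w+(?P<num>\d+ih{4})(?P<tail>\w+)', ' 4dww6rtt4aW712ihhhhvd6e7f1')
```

[('2ihhhh', 'vd6e7f1')]

This matches one or more of a character in [r-t]; then one or more of a word character; then one or more of a digit, then the literal 'i', then exactly 4 of a literal 'h' (captured as 'num'); then one or more of a word character (captured as 'tail').
Walking the string: at [6:27] match 'rtt4aW712ihhhhvd6e7f1', groups = ('2ihhhh', 'vd6e7f1').
2 groups means the one result is a tuple of 2 captured strings — 1 here.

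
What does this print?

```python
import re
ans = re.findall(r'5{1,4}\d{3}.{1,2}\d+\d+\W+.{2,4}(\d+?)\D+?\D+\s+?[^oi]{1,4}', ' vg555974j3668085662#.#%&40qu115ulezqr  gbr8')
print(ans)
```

['115']

The pattern matches 1 to 4 of the literal '5', then exactly 3 of a digit, then 1 to 2 of any character; then one or more of a digit; then one or more of a digit, then one or more of a non-word character, then 2 to 4 of any character; then one or more of a digit (lazy) (captured); then one or more of a non-digit (lazy), then one or more of a non-digit; then one or more of whitespace (lazy), then 1 to 4 of any character except [oi].
One capturing group, so `findall` returns just the captured substring from the one match — 1 in all.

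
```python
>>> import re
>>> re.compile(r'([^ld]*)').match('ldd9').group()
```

This matches zero or more of any character except [ld] (captured).
With `match`, the pattern is implicitly anchored at the beginning.
The match spans [0:0] → ''.
Captured: group 1 = ''.

''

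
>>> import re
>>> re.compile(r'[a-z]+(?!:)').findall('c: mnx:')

['mn']

The negative lookahead/lookbehind blocks any match where the forbidden context is present.
No capturing groups, so `findall` returns the 1 full match string.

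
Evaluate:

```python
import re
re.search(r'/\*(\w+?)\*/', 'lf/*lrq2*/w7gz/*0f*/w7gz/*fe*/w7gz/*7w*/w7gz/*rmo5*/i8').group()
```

`re.search` tries every starting position until one works.
The match spans [2:10] → '/*lrq2*/'.
Captured: group 1 = 'lrq2'.

'/*lrq2*/'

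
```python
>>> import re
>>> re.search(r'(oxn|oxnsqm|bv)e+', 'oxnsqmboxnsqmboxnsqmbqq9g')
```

`re.search` tries every starting position until one works.
Here nothing in the string fits, so the call returns None.

None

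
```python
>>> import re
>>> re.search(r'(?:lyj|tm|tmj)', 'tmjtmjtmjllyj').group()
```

'tm'

Alternation tries branches left to right and keeps the first one that lets the overall match succeed at that position.
`re.search` tries every starting position until one works.
The match spans [0:2] → 'tm'.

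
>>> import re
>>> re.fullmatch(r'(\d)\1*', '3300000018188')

None

`\1` has to match the exact text group 1 already captured.
`re.fullmatch` is like wrapping the pattern in `^…$` (in single-line mode).
Here there's no way to consume every character, so the call returns None.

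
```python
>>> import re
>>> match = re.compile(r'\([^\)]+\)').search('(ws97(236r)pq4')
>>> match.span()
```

(0, 11)

`re.search` tries every starting position until one works.
The match spans [0:11] → '(ws97(236r)'.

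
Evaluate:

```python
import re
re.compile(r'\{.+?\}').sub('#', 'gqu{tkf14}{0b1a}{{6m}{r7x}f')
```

'gqu####f'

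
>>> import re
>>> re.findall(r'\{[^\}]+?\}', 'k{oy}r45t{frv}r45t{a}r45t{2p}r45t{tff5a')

['{oy}', '{frv}', '{a}', '{2p}']

Matches: at [1:5] → '{oy}'; at [9:14] → '{frv}'; at [18:21] → '{a}'; at [25:29] → '{2p}'.
`findall` yields the raw match text (4 of them) because the pattern has no groups.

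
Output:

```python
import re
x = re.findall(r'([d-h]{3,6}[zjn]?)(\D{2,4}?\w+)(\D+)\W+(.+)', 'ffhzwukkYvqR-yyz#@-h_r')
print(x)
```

[('ffhz', 'wukkYvqR', '-yyz#@', 'h_r')]

The pattern matches 3 to 6 of a character in [d-h], then optionally one of [zjn] (captured); then 2 to 4 of a non-digit (lazy), then one or more of a word character (captured); then one or more of a non-digit (captured); then one or more of a non-word character; then one or more of any character (captured).
Matches: at [0:22] match 'ffhzwukkYvqR-yyz#@-h_r', groups = ('ffhz', 'wukkYvqR', '-yyz#@', 'h_r').
Multiple groups make `findall` return tuples — one 4-tuple for the one match.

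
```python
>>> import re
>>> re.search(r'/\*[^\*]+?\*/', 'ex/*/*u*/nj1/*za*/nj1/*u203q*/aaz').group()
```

'/*u*/'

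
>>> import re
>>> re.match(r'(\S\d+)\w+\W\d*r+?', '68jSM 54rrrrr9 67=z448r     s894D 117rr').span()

(0, 9)

`re.match` won't scan ahead — the pattern has to work from the very first character.
The match spans [0:9] → '68jSM 54r'.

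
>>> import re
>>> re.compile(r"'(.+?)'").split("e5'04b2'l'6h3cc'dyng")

`re.split` interleaves the captured-group text with the surrounding fragments.

['e5', '04b2', 'l', '6h3cc', 'dyng']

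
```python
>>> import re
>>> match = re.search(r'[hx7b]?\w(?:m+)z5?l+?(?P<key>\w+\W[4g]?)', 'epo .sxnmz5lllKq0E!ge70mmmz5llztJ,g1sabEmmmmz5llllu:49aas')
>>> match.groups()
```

Pattern: optionally one of [hx7b], then a word character; then one or more of a literal 'm' (non-capturing group); then the literal 'z', then optionally a literal '5', then one or more of the literal 'l' (lazy); then one or more of a word character, then a non-word character, then optionally one of [4g] (captured as 'key').
Lazy quantifiers expand one character at a time until the remainder of the pattern can match.
`re.search` tries every starting position until one works.
The match spans [6:20] → 'xnmz5lllKq0E!g'.
Captured: group 1 = 'llKq0E!g'.

('llKq0E!g',)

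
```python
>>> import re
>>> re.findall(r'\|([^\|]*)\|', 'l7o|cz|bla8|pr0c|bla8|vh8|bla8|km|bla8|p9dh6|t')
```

['cz', 'pr0c', 'vh8', 'km', 'p9dh6']

Matches: at [3:7] match '|cz|', group 1 = 'cz'; at [11:17] match '|pr0c|', group 1 = 'pr0c'; at [21:26] match '|vh8|', group 1 = 'vh8'; at [30:34] match '|km|', group 1 = 'km'; at [38:45] match '|p9dh6|', group 1 = 'p9dh6'.
Because there's exactly one group, `findall` drops the full match and keeps group 1 from each hit.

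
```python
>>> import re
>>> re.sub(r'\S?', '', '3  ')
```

Pattern: optionally a non-whitespace character.
Every occurrence is swapped for ''.

'  '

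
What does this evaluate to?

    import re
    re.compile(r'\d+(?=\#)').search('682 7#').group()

'7'

The positive lookaround only admits positions where the adjacent text matches; those characters stay outside the span.
`re.search` scans for the first position where the pattern succeeds.
The match spans [4:5] → '7'.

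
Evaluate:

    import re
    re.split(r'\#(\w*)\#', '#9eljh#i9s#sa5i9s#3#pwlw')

With a capturing group present, the delimiter's captured portion is kept in the result list.

['', '9eljh', 'i9s', 'sa5i9s', '3#pwlw']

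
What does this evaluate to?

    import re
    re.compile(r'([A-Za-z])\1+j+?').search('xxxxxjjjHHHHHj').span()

`\1` has to match the exact text group 1 already captured.
The match spans [0:6] → 'xxxxxj'.

(0, 6)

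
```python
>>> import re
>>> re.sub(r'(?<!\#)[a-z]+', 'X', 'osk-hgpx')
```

'X-X'

Because the assertion is negative and zero-width, positions next to the forbidden text are skipped.
Matches: at [0:3] → 'osk'; at [4:8] → 'hgpx'.
`sub` substitutes 'X' at each match site.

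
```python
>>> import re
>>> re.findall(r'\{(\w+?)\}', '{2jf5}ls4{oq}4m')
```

With a single group, `findall` returns only what that group captured — 2 items.

['2jf5', 'oq']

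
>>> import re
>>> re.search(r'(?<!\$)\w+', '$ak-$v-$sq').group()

The negative lookaround is zero-width — it rules out positions where the adjacent text would match, without consuming anything.
The match spans [2:3] → 'k'.

'k'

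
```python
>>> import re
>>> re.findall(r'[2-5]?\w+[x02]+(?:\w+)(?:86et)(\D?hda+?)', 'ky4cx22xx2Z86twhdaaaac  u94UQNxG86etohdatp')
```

['ohda']

This matches optionally a character in [2-5], then one or more of a word character, then one or more of one of [x02]; then one or more of a word character (non-capturing group); then the literal '86', then the literal 'et' (non-capturing group); then optionally a non-digit, then the literal 'hd', then one or more of the literal 'a' (lazy) (captured).
Matches: at [24:40] match 'u94UQNxG86etohda', group 1 = 'ohda'.
Because there's exactly one group, `findall` drops the full match and keeps group 1 from the one hit.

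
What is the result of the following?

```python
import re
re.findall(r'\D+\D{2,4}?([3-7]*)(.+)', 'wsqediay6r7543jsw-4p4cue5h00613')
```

Pattern: one or more of a non-digit, then 2 to 4 of a non-digit (lazy); then zero or more of a character in [3-7] (captured); then one or more of any character (captured).
Walking the string: at [0:31] match 'wsqediay6r7543jsw-4p4cue5h00613', groups = ('6', 'r7543jsw-4p4cue5h00613').
With 2 capturing groups, `findall` returns a 2-tuple per match.

[('6', 'r7543jsw-4p4cue5h00613')]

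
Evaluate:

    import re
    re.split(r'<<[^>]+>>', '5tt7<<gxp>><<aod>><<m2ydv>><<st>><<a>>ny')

['5tt7', '', '', '', '', 'ny']

Matches to split on: at [4:11] → '<<gxp>>'; at [11:18] → '<<aod>>'; at [18:27] → '<<m2ydv>>'; at [27:33] → '<<st>>'; at [33:38] → '<<a>>'.
Each match becomes a cut point; 6 segments remain.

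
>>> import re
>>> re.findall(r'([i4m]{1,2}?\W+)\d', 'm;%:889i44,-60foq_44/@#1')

This matches 1 to 2 of one of [i4m] (lazy), then one or more of a non-word character (captured); then a digit.
Walking the string: at [0:5] match 'm;%:8', group 1 = 'm;%:'; at [8:13] match '44,-6', group 1 = '44,-'; at [18:24] match '44/@#1', group 1 = '44/@#'.
One capturing group, so `findall` returns just the captured substring from each match — 3 in all.

['m;%:', '44,-', '44/@#']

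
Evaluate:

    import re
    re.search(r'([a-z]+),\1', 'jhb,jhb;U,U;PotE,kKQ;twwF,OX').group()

'jhb,jhb'

`\1` is not a pattern — it's the concrete string captured by group 1, re-applied verbatim.
Unlike `match`, `search` isn't anchored — it looks for the pattern anywhere in the string.
The match spans [0:7] → 'jhb,jhb'.
Captured: group 1 = 'jhb'.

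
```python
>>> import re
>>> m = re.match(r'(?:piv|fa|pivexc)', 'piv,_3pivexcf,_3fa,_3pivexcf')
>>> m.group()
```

'piv'

`match` is anchored at position 0; if the pattern doesn't fit there, it returns None.
The match spans [0:3] → 'piv'.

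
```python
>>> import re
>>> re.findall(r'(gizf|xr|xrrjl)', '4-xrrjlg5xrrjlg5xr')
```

Alternation tries branches left to right and keeps the first one that lets the overall match succeed at that position.
Scanning left to right: at [2:4] match 'xr', group 1 = 'xr'; at [9:11] match 'xr', group 1 = 'xr'; at [16:18] match 'xr', group 1 = 'xr'.
`findall` collects group 1 from each match (3 total).

['xr', 'xr', 'xr']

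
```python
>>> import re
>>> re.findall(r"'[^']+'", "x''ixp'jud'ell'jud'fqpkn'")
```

["'ixp'", "'ell'", "'fqpkn'"]

Matches: at [2:7] → "'ixp'"; at [10:15] → "'ell'"; at [18:25] → "'fqpkn'".
`findall` yields the raw match text (3 of them) because the pattern has no groups.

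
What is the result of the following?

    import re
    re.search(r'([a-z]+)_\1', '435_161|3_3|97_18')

`\1` is not a pattern — it's the concrete string captured by group 1, re-applied verbatim.
Unlike `match`, `search` isn't anchored — it looks for the pattern anywhere in the string.
Here the pattern never matches, so the call returns None.

None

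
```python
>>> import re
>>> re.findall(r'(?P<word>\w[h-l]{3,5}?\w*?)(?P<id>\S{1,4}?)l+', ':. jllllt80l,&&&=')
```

The pattern matches a word character, then 3 to 5 of a character in [h-l] (lazy), then zero or more of a word character (lazy) (captured as 'word'); then 1 to 4 of a non-whitespace character (lazy) (captured as 'id'); then one or more of a literal 'l'.
Walking the string: at [3:12] match 'jllllt80l', groups = ('jlll', 'lt80').
Multiple groups make `findall` return tuples — one 2-tuple for the one match.

[('jlll', 'lt80')]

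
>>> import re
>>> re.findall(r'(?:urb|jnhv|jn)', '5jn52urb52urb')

Since nothing is captured, `findall` lists the 3 matched substrings directly.

['jn', 'urb', 'urb']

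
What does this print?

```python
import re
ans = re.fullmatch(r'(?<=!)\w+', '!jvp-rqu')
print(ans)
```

Lookahead/lookbehind check context without consuming it, so the matched span excludes the asserted characters.
`re.fullmatch` requires the pattern to consume the entire string.
Here the pattern can't cover the whole string, so the call returns None.

None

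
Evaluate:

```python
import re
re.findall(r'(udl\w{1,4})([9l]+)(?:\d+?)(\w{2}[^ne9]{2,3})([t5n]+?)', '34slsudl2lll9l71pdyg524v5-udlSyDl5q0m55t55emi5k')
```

[('udl2lll', '9l', '1pdyg', '5'), ('udlSyD', 'l', 'q0m55', 't')]

The pattern matches the literal 'udl', then 1 to 4 of a word character (captured); then one or more of one of [9l] (captured); then one or more of a digit (lazy) (non-capturing group); then exactly 2 of a word character, then 2 to 3 of any character except [ne9] (captured); then one or more of one of [t5n] (lazy) (captured).
The `?` after the quantifier makes it lazy — it takes as little as possible before letting the rest of the pattern try.
Scanning left to right: at [5:21] match 'udl2lll9l71pdyg5', groups = ('udl2lll', '9l', '1pdyg', '5'); at [26:40] match 'udlSyDl5q0m55t', groups = ('udlSyD', 'l', 'q0m55', 't').
With 4 capturing groups, `findall` returns a 4-tuple per match.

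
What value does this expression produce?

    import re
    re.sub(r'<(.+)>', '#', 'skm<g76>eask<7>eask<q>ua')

'skm#ua'

Every occurrence is swapped for '#'.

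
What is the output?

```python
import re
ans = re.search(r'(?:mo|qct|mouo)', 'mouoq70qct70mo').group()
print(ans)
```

`|` is ordered: at each position the engine commits to the first alternative that works.
`re.search` scans for the first position where the pattern succeeds.
The match spans [0:2] → 'mo'.

mo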